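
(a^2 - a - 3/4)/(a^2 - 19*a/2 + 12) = (a + 1/2)/(a - 8)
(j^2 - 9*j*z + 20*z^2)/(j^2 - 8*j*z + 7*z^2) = (j^2 - 9*j*z + 20*z^2)/(j^2 - 8*j*z + 7*z^2)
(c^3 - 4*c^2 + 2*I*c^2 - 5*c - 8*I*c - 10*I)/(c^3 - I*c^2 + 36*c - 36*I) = (c^3 + 2*c^2*(-2 + I) - c*(5 + 8*I) - 10*I)/(c^3 - I*c^2 + 36*c - 36*I)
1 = 1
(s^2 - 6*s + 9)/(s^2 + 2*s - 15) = (s - 3)/(s + 5)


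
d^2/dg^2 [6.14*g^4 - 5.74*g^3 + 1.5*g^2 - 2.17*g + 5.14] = 73.68*g^2 - 34.44*g + 3.0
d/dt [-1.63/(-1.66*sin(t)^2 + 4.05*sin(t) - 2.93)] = (6.6015 - 5.4116*sin(t))*cos(t)/(1.66*sin(t)^2 - 4.05*sin(t) + 2.93)^2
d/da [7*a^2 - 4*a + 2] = 14*a - 4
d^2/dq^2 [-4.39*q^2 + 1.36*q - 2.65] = -8.78000000000000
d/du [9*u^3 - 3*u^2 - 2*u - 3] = 27*u^2 - 6*u - 2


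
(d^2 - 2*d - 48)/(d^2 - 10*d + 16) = (d + 6)/(d - 2)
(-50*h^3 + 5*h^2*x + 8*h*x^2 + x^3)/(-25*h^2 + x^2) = (-10*h^2 + 3*h*x + x^2)/(-5*h + x)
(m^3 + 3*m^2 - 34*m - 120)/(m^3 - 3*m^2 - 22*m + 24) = (m + 5)/(m - 1)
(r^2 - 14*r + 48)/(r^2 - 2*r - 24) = (r - 8)/(r + 4)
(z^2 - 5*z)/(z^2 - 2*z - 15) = z/(z + 3)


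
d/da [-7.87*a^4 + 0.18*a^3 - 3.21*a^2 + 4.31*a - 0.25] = -31.48*a^3 + 0.54*a^2 - 6.42*a + 4.31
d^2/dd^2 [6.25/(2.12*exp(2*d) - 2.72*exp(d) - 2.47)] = ((17.0 - 53.0*exp(d))*(-2.12*exp(2*d) + 2.72*exp(d) + 2.47) - 6.25*(4.24*exp(d) - 2.72)*(8.48*exp(d) - 5.44)*exp(d))*exp(d)/(-2.12*exp(2*d) + 2.72*exp(d) + 2.47)^3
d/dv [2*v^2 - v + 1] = 4*v - 1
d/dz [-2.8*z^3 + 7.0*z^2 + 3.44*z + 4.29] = -8.4*z^2 + 14.0*z + 3.44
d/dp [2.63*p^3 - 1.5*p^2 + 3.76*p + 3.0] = 7.89*p^2 - 3.0*p + 3.76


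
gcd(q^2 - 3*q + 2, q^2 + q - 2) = q - 1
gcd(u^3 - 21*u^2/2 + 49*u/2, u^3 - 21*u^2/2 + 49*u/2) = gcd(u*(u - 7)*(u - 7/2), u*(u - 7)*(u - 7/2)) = u^3 - 21*u^2/2 + 49*u/2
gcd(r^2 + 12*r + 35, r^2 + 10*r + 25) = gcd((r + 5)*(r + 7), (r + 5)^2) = r + 5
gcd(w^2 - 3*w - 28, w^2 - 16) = w + 4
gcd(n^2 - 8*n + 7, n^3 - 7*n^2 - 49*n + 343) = n - 7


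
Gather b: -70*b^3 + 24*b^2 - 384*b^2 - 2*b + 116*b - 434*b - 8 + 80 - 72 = -70*b^3 - 360*b^2 - 320*b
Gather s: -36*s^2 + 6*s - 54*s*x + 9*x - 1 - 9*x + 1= -36*s^2 + s*(6 - 54*x)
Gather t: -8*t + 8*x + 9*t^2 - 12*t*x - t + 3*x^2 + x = 9*t^2 + t*(-12*x - 9) + 3*x^2 + 9*x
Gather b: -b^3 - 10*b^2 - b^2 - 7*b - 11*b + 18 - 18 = -b^3 - 11*b^2 - 18*b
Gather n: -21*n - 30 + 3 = -21*n - 27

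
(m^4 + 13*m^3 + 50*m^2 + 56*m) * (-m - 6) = -m^5 - 19*m^4 - 128*m^3 - 356*m^2 - 336*m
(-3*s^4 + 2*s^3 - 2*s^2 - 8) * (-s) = 3*s^5 - 2*s^4 + 2*s^3 + 8*s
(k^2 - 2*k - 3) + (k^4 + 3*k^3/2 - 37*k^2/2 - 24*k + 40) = k^4 + 3*k^3/2 - 35*k^2/2 - 26*k + 37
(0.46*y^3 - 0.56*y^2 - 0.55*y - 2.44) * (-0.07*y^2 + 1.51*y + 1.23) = -0.0322*y^5 + 0.7338*y^4 - 0.2413*y^3 - 1.3485*y^2 - 4.3609*y - 3.0012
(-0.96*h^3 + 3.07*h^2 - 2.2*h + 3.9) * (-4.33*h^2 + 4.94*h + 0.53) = 4.1568*h^5 - 18.0355*h^4 + 24.183*h^3 - 26.1279*h^2 + 18.1*h + 2.067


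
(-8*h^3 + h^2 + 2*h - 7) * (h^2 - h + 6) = -8*h^5 + 9*h^4 - 47*h^3 - 3*h^2 + 19*h - 42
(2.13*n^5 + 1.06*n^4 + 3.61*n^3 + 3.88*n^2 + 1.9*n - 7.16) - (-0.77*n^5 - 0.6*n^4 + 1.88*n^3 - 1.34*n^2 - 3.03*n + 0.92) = 2.9*n^5 + 1.66*n^4 + 1.73*n^3 + 5.22*n^2 + 4.93*n - 8.08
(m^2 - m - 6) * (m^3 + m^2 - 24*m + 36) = m^5 - 31*m^3 + 54*m^2 + 108*m - 216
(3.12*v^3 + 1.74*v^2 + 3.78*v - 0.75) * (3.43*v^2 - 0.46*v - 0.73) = 10.7016*v^5 + 4.533*v^4 + 9.8874*v^3 - 5.5815*v^2 - 2.4144*v + 0.5475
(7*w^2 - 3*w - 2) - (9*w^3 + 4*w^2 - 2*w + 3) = -9*w^3 + 3*w^2 - w - 5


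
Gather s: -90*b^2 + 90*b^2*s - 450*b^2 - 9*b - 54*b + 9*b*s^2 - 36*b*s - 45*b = -540*b^2 + 9*b*s^2 - 108*b + s*(90*b^2 - 36*b)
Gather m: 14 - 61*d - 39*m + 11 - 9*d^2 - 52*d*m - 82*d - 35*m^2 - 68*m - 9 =-9*d^2 - 143*d - 35*m^2 + m*(-52*d - 107) + 16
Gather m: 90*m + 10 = 90*m + 10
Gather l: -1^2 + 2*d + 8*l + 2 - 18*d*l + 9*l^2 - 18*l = 2*d + 9*l^2 + l*(-18*d - 10) + 1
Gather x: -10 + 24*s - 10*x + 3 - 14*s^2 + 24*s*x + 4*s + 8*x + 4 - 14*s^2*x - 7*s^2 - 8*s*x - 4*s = -21*s^2 + 24*s + x*(-14*s^2 + 16*s - 2) - 3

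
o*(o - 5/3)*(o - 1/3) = o^3 - 2*o^2 + 5*o/9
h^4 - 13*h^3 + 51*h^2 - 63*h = h*(h - 7)*(h - 3)^2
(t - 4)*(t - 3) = t^2 - 7*t + 12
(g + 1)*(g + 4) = g^2 + 5*g + 4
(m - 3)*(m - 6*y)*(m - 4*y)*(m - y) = m^4 - 11*m^3*y - 3*m^3 + 34*m^2*y^2 + 33*m^2*y - 24*m*y^3 - 102*m*y^2 + 72*y^3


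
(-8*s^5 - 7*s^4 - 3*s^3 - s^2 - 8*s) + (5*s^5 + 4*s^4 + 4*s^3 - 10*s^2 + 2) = -3*s^5 - 3*s^4 + s^3 - 11*s^2 - 8*s + 2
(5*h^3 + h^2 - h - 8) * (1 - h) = -5*h^4 + 4*h^3 + 2*h^2 + 7*h - 8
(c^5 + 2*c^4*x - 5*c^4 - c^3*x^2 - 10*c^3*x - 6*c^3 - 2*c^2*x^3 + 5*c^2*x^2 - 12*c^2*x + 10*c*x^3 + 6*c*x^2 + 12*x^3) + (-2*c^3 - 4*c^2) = c^5 + 2*c^4*x - 5*c^4 - c^3*x^2 - 10*c^3*x - 8*c^3 - 2*c^2*x^3 + 5*c^2*x^2 - 12*c^2*x - 4*c^2 + 10*c*x^3 + 6*c*x^2 + 12*x^3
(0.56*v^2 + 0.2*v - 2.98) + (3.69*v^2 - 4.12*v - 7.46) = 4.25*v^2 - 3.92*v - 10.44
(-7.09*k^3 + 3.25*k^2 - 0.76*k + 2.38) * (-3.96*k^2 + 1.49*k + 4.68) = 28.0764*k^5 - 23.4341*k^4 - 25.3291*k^3 + 4.6528*k^2 - 0.0106000000000002*k + 11.1384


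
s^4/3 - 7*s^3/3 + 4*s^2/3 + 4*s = s*(s/3 + 1/3)*(s - 6)*(s - 2)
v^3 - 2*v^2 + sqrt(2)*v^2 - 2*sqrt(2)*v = v*(v - 2)*(v + sqrt(2))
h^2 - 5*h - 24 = (h - 8)*(h + 3)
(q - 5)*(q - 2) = q^2 - 7*q + 10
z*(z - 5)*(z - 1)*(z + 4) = z^4 - 2*z^3 - 19*z^2 + 20*z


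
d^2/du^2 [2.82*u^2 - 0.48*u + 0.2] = 5.64000000000000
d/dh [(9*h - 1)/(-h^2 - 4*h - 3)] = (9*h^2 - 2*h - 31)/(h^4 + 8*h^3 + 22*h^2 + 24*h + 9)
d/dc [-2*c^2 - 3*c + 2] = -4*c - 3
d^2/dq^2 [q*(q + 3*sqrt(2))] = 2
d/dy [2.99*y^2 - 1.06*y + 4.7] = 5.98*y - 1.06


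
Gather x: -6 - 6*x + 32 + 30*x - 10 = 24*x + 16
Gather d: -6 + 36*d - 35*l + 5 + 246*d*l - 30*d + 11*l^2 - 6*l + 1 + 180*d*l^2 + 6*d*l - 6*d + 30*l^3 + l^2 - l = d*(180*l^2 + 252*l) + 30*l^3 + 12*l^2 - 42*l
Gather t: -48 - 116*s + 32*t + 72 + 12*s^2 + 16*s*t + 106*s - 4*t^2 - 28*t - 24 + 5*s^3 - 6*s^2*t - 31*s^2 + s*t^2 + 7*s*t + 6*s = 5*s^3 - 19*s^2 - 4*s + t^2*(s - 4) + t*(-6*s^2 + 23*s + 4)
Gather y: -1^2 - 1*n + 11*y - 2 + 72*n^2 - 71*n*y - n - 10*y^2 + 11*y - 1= 72*n^2 - 2*n - 10*y^2 + y*(22 - 71*n) - 4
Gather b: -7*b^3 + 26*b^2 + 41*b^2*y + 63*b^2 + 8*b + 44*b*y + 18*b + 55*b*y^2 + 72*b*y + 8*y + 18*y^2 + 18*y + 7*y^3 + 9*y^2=-7*b^3 + b^2*(41*y + 89) + b*(55*y^2 + 116*y + 26) + 7*y^3 + 27*y^2 + 26*y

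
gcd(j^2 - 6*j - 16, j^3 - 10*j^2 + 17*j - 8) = j - 8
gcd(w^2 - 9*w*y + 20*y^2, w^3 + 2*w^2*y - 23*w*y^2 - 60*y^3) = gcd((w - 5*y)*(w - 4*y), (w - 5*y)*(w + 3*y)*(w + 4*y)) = -w + 5*y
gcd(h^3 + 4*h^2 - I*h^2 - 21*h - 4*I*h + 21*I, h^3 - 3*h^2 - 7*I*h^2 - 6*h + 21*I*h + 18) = h^2 + h*(-3 - I) + 3*I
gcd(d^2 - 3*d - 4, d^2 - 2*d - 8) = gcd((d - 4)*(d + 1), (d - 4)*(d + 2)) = d - 4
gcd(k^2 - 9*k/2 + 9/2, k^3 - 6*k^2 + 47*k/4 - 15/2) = k - 3/2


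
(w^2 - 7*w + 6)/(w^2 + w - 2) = (w - 6)/(w + 2)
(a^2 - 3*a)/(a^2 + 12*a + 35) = a*(a - 3)/(a^2 + 12*a + 35)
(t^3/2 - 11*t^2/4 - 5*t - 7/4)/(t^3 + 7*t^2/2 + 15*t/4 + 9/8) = 2*(t^2 - 6*t - 7)/(4*t^2 + 12*t + 9)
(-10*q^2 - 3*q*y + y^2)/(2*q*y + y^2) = (-5*q + y)/y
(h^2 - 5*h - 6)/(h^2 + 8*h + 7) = (h - 6)/(h + 7)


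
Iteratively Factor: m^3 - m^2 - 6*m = (m + 2)*(m^2 - 3*m) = m*(m + 2)*(m - 3)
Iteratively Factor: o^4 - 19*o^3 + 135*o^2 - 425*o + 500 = (o - 5)*(o^3 - 14*o^2 + 65*o - 100) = (o - 5)^2*(o^2 - 9*o + 20) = (o - 5)^3*(o - 4)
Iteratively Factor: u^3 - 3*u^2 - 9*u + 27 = (u + 3)*(u^2 - 6*u + 9) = (u - 3)*(u + 3)*(u - 3)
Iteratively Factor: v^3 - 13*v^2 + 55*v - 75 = (v - 5)*(v^2 - 8*v + 15) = (v - 5)*(v - 3)*(v - 5)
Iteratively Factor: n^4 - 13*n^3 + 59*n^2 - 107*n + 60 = (n - 4)*(n^3 - 9*n^2 + 23*n - 15) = (n - 4)*(n - 1)*(n^2 - 8*n + 15) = (n - 4)*(n - 3)*(n - 1)*(n - 5)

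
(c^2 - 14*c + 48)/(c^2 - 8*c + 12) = (c - 8)/(c - 2)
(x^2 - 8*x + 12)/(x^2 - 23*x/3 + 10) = 3*(x - 2)/(3*x - 5)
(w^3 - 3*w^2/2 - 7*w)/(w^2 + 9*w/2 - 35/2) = w*(2*w^2 - 3*w - 14)/(2*w^2 + 9*w - 35)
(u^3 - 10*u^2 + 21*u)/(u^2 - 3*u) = u - 7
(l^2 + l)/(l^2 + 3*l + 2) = l/(l + 2)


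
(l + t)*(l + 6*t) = l^2 + 7*l*t + 6*t^2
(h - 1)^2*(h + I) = h^3 - 2*h^2 + I*h^2 + h - 2*I*h + I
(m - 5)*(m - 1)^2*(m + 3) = m^4 - 4*m^3 - 10*m^2 + 28*m - 15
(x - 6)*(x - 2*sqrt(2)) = x^2 - 6*x - 2*sqrt(2)*x + 12*sqrt(2)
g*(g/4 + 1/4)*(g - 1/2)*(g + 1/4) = g^4/4 + 3*g^3/16 - 3*g^2/32 - g/32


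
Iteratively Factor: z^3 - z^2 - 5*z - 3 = (z - 3)*(z^2 + 2*z + 1) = (z - 3)*(z + 1)*(z + 1)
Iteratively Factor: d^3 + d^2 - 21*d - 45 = (d + 3)*(d^2 - 2*d - 15) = (d + 3)^2*(d - 5)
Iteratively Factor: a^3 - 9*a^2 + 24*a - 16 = (a - 4)*(a^2 - 5*a + 4) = (a - 4)^2*(a - 1)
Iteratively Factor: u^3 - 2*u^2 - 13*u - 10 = (u + 1)*(u^2 - 3*u - 10) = (u + 1)*(u + 2)*(u - 5)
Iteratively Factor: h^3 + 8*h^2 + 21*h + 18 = (h + 3)*(h^2 + 5*h + 6) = (h + 3)^2*(h + 2)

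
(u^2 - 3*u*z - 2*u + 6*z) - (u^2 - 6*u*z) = 3*u*z - 2*u + 6*z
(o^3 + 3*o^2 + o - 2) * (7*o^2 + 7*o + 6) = 7*o^5 + 28*o^4 + 34*o^3 + 11*o^2 - 8*o - 12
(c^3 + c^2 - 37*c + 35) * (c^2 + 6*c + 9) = c^5 + 7*c^4 - 22*c^3 - 178*c^2 - 123*c + 315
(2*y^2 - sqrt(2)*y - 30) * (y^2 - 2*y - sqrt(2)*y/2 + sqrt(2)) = 2*y^4 - 4*y^3 - 2*sqrt(2)*y^3 - 29*y^2 + 4*sqrt(2)*y^2 + 15*sqrt(2)*y + 58*y - 30*sqrt(2)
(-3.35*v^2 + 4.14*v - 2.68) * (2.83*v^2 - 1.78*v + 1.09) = -9.4805*v^4 + 17.6792*v^3 - 18.6051*v^2 + 9.283*v - 2.9212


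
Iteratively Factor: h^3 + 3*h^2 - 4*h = (h - 1)*(h^2 + 4*h) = (h - 1)*(h + 4)*(h)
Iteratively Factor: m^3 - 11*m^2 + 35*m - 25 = (m - 5)*(m^2 - 6*m + 5) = (m - 5)^2*(m - 1)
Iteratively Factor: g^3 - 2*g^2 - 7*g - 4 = (g + 1)*(g^2 - 3*g - 4) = (g - 4)*(g + 1)*(g + 1)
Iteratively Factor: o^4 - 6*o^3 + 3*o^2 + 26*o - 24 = (o + 2)*(o^3 - 8*o^2 + 19*o - 12) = (o - 3)*(o + 2)*(o^2 - 5*o + 4) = (o - 4)*(o - 3)*(o + 2)*(o - 1)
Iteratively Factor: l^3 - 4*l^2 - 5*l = (l + 1)*(l^2 - 5*l) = (l - 5)*(l + 1)*(l)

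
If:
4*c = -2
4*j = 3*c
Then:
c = -1/2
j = -3/8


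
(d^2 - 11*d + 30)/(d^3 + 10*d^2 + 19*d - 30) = (d^2 - 11*d + 30)/(d^3 + 10*d^2 + 19*d - 30)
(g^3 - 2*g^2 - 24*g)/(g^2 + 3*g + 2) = g*(g^2 - 2*g - 24)/(g^2 + 3*g + 2)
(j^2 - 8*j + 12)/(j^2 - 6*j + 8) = (j - 6)/(j - 4)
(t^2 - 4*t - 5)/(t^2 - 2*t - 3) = (t - 5)/(t - 3)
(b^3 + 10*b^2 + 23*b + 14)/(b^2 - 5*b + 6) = (b^3 + 10*b^2 + 23*b + 14)/(b^2 - 5*b + 6)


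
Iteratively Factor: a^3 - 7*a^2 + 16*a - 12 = (a - 2)*(a^2 - 5*a + 6) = (a - 3)*(a - 2)*(a - 2)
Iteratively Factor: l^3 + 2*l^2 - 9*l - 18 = (l + 2)*(l^2 - 9) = (l + 2)*(l + 3)*(l - 3)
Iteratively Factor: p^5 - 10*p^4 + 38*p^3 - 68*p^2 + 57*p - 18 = (p - 3)*(p^4 - 7*p^3 + 17*p^2 - 17*p + 6) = (p - 3)*(p - 2)*(p^3 - 5*p^2 + 7*p - 3) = (p - 3)*(p - 2)*(p - 1)*(p^2 - 4*p + 3) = (p - 3)^2*(p - 2)*(p - 1)*(p - 1)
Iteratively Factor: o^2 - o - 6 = (o - 3)*(o + 2)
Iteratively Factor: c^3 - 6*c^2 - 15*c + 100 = (c - 5)*(c^2 - c - 20) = (c - 5)*(c + 4)*(c - 5)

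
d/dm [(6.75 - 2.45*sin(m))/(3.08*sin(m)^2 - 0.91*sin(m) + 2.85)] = (7.546*sin(m)^2 - 41.58*sin(m) - 0.840000000000001)*cos(m)/(9.4864*sin(m)^4 - 5.6056*sin(m)^3 + 18.3841*sin(m)^2 - 5.187*sin(m) + 8.1225)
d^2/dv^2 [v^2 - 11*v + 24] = 2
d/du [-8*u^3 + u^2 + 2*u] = -24*u^2 + 2*u + 2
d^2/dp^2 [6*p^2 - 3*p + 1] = 12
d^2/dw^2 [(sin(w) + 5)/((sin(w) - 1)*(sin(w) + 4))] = -(sin(w)^4 + 18*sin(w)^3 + 85*sin(w)^2 + 192*sin(w) + 154)/((sin(w) - 1)^2*(sin(w) + 4)^3)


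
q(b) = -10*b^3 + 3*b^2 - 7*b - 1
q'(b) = -30*b^2 + 6*b - 7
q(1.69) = -52.53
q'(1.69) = -82.54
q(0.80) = -9.80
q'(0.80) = -21.40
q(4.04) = -639.71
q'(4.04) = -472.41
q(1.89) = -71.03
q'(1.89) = -102.82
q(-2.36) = 163.67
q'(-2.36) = -188.25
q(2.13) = -98.94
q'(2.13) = -130.33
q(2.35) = -130.66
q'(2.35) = -158.58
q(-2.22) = 138.74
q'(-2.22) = -168.17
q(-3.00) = 317.00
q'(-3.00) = -295.00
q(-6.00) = 2309.00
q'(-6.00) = -1123.00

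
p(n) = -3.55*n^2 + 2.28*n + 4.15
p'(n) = 2.28 - 7.1*n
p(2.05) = -6.09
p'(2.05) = -12.28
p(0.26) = 4.50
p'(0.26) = 0.43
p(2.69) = -15.40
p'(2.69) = -16.82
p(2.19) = -7.88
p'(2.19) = -13.27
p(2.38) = -10.53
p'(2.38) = -14.62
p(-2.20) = -18.05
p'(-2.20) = 17.90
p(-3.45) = -45.97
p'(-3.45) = 26.78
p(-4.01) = -62.08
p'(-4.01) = 30.75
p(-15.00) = -828.80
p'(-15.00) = 108.78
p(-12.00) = -534.41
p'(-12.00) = 87.48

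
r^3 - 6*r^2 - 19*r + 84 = (r - 7)*(r - 3)*(r + 4)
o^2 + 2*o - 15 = (o - 3)*(o + 5)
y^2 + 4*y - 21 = (y - 3)*(y + 7)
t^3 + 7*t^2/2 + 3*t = t*(t + 3/2)*(t + 2)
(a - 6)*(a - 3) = a^2 - 9*a + 18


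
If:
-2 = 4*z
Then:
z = -1/2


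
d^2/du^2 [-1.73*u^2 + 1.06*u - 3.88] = -3.46000000000000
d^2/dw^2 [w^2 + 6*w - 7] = 2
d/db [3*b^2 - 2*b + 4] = 6*b - 2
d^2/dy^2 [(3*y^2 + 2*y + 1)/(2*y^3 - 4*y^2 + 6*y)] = (3*y^6 + 6*y^5 - 33*y^4 + 4*y^3 + 21*y^2 - 18*y + 9)/(y^3*(y^6 - 6*y^5 + 21*y^4 - 44*y^3 + 63*y^2 - 54*y + 27))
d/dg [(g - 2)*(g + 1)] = 2*g - 1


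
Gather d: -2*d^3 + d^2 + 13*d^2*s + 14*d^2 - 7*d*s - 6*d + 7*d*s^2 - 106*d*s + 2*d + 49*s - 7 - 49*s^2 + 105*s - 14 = -2*d^3 + d^2*(13*s + 15) + d*(7*s^2 - 113*s - 4) - 49*s^2 + 154*s - 21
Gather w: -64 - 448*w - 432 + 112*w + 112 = -336*w - 384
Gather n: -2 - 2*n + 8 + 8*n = 6*n + 6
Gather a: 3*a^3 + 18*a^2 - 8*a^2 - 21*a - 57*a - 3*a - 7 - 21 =3*a^3 + 10*a^2 - 81*a - 28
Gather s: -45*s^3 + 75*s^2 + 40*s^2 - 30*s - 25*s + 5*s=-45*s^3 + 115*s^2 - 50*s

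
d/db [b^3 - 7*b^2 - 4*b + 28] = 3*b^2 - 14*b - 4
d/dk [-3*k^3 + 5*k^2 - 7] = k*(10 - 9*k)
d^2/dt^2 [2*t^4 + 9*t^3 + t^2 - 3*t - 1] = 24*t^2 + 54*t + 2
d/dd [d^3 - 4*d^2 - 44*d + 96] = 3*d^2 - 8*d - 44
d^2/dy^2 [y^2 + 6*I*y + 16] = 2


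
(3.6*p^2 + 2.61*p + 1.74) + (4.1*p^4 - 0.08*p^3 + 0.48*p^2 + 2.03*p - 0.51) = 4.1*p^4 - 0.08*p^3 + 4.08*p^2 + 4.64*p + 1.23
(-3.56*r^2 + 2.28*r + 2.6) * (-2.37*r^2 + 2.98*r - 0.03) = 8.4372*r^4 - 16.0124*r^3 + 0.739199999999999*r^2 + 7.6796*r - 0.078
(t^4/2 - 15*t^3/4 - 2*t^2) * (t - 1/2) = t^5/2 - 4*t^4 - t^3/8 + t^2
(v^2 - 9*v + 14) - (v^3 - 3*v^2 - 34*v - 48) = -v^3 + 4*v^2 + 25*v + 62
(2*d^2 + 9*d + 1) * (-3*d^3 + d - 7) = -6*d^5 - 27*d^4 - d^3 - 5*d^2 - 62*d - 7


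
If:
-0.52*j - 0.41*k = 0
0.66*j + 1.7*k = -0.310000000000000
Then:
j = 0.21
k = -0.26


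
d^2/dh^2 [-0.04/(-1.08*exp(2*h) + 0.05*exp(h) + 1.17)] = ((0.002 - 0.1728*exp(h))*(-1.08*exp(2*h) + 0.05*exp(h) + 1.17) - 0.04*(2.16*exp(h) - 0.05)*(4.32*exp(h) - 0.1)*exp(h))*exp(h)/(-1.08*exp(2*h) + 0.05*exp(h) + 1.17)^3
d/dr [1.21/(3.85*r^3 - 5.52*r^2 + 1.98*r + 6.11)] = (-13.9755*r^2 + 13.3584*r - 2.3958)/(3.85*r^3 - 5.52*r^2 + 1.98*r + 6.11)^2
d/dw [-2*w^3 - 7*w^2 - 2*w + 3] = -6*w^2 - 14*w - 2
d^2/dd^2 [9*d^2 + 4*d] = 18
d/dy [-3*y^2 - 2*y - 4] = -6*y - 2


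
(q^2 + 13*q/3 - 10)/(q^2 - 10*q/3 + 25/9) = 3*(q + 6)/(3*q - 5)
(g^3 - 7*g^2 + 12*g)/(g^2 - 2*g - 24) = g*(-g^2 + 7*g - 12)/(-g^2 + 2*g + 24)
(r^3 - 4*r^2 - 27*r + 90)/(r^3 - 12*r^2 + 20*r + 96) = (r^2 + 2*r - 15)/(r^2 - 6*r - 16)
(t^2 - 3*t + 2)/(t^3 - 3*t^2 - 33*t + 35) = (t - 2)/(t^2 - 2*t - 35)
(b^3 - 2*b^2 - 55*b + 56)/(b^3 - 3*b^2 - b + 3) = (b^2 - b - 56)/(b^2 - 2*b - 3)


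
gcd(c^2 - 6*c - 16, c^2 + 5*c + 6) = c + 2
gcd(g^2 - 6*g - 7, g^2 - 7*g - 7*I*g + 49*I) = g - 7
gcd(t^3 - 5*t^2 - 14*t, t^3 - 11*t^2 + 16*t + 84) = t^2 - 5*t - 14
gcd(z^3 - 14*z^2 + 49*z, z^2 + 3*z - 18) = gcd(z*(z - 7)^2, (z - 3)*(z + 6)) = 1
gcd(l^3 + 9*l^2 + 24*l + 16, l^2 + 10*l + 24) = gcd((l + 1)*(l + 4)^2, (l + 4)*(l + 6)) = l + 4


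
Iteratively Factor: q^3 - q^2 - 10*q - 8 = (q + 2)*(q^2 - 3*q - 4) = (q + 1)*(q + 2)*(q - 4)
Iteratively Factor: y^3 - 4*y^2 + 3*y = (y)*(y^2 - 4*y + 3) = y*(y - 3)*(y - 1)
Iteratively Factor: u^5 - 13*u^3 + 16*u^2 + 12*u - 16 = (u - 2)*(u^4 + 2*u^3 - 9*u^2 - 2*u + 8) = (u - 2)^2*(u^3 + 4*u^2 - u - 4) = (u - 2)^2*(u - 1)*(u^2 + 5*u + 4) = (u - 2)^2*(u - 1)*(u + 1)*(u + 4)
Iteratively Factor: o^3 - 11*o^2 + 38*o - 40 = (o - 4)*(o^2 - 7*o + 10) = (o - 5)*(o - 4)*(o - 2)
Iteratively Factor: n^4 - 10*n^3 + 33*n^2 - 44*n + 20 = (n - 2)*(n^3 - 8*n^2 + 17*n - 10) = (n - 2)*(n - 1)*(n^2 - 7*n + 10) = (n - 5)*(n - 2)*(n - 1)*(n - 2)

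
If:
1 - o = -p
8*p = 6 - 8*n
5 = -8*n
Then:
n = -5/8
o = 19/8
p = 11/8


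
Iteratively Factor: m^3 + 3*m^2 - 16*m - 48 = (m + 4)*(m^2 - m - 12) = (m + 3)*(m + 4)*(m - 4)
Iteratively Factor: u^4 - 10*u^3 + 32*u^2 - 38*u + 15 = (u - 3)*(u^3 - 7*u^2 + 11*u - 5) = (u - 5)*(u - 3)*(u^2 - 2*u + 1) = (u - 5)*(u - 3)*(u - 1)*(u - 1)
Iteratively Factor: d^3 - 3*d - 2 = (d - 2)*(d^2 + 2*d + 1) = (d - 2)*(d + 1)*(d + 1)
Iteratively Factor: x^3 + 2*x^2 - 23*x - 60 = (x + 4)*(x^2 - 2*x - 15) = (x - 5)*(x + 4)*(x + 3)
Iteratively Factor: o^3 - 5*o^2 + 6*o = (o - 3)*(o^2 - 2*o) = (o - 3)*(o - 2)*(o)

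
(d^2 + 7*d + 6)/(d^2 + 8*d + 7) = (d + 6)/(d + 7)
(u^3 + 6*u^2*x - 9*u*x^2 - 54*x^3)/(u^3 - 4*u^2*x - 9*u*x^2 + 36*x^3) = (-u - 6*x)/(-u + 4*x)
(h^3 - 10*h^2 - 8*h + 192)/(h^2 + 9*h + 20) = (h^2 - 14*h + 48)/(h + 5)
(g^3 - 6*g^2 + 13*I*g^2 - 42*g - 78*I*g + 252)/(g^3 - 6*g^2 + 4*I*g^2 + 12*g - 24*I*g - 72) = (g + 7*I)/(g - 2*I)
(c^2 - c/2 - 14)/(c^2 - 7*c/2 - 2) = (2*c + 7)/(2*c + 1)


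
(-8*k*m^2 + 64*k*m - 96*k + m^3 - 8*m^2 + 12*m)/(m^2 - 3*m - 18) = (-8*k*m + 16*k + m^2 - 2*m)/(m + 3)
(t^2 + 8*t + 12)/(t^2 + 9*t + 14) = (t + 6)/(t + 7)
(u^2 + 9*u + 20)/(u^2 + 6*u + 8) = (u + 5)/(u + 2)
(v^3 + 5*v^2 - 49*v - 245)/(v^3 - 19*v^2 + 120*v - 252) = (v^2 + 12*v + 35)/(v^2 - 12*v + 36)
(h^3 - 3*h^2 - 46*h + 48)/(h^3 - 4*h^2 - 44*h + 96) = (h - 1)/(h - 2)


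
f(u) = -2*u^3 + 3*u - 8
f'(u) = 3 - 6*u^2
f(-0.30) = -8.85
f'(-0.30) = 2.46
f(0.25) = -7.28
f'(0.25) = 2.62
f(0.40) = -6.93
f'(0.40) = 2.04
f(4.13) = -136.50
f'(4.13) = -99.34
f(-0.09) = -8.27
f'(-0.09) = 2.95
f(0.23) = -7.33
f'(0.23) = 2.68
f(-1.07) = -8.76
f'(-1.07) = -3.87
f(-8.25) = 1090.28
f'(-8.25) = -405.38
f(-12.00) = 3412.00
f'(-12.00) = -861.00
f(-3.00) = 37.00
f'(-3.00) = -51.00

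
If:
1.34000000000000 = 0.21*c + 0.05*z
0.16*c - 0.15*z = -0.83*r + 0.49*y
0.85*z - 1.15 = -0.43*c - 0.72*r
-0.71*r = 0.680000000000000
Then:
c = 6.67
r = -0.96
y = 0.93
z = -1.21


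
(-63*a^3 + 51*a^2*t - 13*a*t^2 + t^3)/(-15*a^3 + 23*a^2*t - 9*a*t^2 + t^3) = (21*a^2 - 10*a*t + t^2)/(5*a^2 - 6*a*t + t^2)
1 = 1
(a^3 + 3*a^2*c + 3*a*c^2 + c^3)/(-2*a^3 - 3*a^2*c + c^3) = (-a - c)/(2*a - c)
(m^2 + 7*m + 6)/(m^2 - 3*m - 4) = (m + 6)/(m - 4)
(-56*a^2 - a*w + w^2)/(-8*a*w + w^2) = (7*a + w)/w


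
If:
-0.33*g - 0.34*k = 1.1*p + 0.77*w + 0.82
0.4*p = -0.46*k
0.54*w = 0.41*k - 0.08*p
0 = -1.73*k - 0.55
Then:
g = -2.69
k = -0.32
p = 0.37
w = -0.30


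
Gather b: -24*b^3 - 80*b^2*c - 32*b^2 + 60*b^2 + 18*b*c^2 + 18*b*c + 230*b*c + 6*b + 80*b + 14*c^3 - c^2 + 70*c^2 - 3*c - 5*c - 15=-24*b^3 + b^2*(28 - 80*c) + b*(18*c^2 + 248*c + 86) + 14*c^3 + 69*c^2 - 8*c - 15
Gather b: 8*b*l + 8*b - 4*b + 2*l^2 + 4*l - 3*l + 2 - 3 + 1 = b*(8*l + 4) + 2*l^2 + l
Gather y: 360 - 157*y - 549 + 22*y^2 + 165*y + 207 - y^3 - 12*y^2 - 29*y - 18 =-y^3 + 10*y^2 - 21*y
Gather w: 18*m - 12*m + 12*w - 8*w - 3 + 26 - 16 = 6*m + 4*w + 7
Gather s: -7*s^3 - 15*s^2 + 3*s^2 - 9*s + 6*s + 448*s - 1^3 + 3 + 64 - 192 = -7*s^3 - 12*s^2 + 445*s - 126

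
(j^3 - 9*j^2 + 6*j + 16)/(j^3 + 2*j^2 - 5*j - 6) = (j - 8)/(j + 3)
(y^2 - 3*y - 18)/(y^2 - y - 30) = (y + 3)/(y + 5)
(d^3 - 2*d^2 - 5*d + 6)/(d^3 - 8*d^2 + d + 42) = (d - 1)/(d - 7)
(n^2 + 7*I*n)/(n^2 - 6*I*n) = (n + 7*I)/(n - 6*I)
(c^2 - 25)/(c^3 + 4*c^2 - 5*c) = (c - 5)/(c*(c - 1))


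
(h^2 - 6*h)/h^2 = (h - 6)/h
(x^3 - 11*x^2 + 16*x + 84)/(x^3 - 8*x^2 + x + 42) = (x - 6)/(x - 3)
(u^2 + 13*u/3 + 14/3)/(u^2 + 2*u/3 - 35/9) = 3*(u + 2)/(3*u - 5)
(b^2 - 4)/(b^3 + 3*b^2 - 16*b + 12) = (b + 2)/(b^2 + 5*b - 6)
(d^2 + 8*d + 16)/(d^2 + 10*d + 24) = (d + 4)/(d + 6)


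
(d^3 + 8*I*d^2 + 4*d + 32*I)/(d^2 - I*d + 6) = (d^2 + 6*I*d + 16)/(d - 3*I)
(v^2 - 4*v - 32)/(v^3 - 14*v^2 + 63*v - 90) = (v^2 - 4*v - 32)/(v^3 - 14*v^2 + 63*v - 90)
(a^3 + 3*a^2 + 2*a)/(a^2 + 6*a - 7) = a*(a^2 + 3*a + 2)/(a^2 + 6*a - 7)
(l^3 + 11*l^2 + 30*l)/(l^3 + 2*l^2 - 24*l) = (l + 5)/(l - 4)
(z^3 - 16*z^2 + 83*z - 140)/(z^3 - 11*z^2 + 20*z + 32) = (z^2 - 12*z + 35)/(z^2 - 7*z - 8)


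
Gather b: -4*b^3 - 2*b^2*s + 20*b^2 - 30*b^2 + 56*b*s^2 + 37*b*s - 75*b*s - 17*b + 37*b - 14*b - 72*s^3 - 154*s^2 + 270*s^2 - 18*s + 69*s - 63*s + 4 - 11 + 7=-4*b^3 + b^2*(-2*s - 10) + b*(56*s^2 - 38*s + 6) - 72*s^3 + 116*s^2 - 12*s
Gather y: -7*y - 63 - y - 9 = -8*y - 72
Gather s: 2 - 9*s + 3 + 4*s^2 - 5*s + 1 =4*s^2 - 14*s + 6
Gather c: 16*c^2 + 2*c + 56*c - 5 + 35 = 16*c^2 + 58*c + 30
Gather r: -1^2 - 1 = -2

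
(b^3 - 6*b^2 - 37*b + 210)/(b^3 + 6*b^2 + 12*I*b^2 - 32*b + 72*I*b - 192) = (b^2 - 12*b + 35)/(b^2 + 12*I*b - 32)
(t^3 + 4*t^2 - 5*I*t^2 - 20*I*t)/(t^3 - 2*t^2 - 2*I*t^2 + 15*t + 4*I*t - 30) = t*(t + 4)/(t^2 + t*(-2 + 3*I) - 6*I)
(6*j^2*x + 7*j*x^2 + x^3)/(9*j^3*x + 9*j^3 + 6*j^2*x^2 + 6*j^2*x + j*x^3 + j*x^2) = x*(6*j^2 + 7*j*x + x^2)/(j*(9*j^2*x + 9*j^2 + 6*j*x^2 + 6*j*x + x^3 + x^2))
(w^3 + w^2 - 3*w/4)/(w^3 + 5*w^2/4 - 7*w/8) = 2*(2*w + 3)/(4*w + 7)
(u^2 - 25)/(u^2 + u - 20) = (u - 5)/(u - 4)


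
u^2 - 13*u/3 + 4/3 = (u - 4)*(u - 1/3)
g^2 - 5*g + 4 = (g - 4)*(g - 1)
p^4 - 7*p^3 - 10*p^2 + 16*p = p*(p - 8)*(p - 1)*(p + 2)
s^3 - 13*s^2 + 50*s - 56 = (s - 7)*(s - 4)*(s - 2)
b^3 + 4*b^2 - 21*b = b*(b - 3)*(b + 7)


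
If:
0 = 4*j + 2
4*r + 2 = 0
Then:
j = -1/2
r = -1/2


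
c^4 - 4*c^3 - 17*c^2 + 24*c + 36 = (c - 6)*(c - 2)*(c + 1)*(c + 3)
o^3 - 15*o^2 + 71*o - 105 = (o - 7)*(o - 5)*(o - 3)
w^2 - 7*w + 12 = (w - 4)*(w - 3)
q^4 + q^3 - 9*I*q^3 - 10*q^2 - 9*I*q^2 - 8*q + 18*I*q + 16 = (q - 1)*(q + 2)*(q - 8*I)*(q - I)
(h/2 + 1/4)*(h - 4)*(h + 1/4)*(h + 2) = h^4/2 - 5*h^3/8 - 75*h^2/16 - 25*h/8 - 1/2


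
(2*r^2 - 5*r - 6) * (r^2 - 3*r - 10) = 2*r^4 - 11*r^3 - 11*r^2 + 68*r + 60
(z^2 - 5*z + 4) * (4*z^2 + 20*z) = 4*z^4 - 84*z^2 + 80*z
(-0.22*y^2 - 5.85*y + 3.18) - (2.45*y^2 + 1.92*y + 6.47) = -2.67*y^2 - 7.77*y - 3.29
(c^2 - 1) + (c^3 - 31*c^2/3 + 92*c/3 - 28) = c^3 - 28*c^2/3 + 92*c/3 - 29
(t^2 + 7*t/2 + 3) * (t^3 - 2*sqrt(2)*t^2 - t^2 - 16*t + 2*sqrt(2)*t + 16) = t^5 - 2*sqrt(2)*t^4 + 5*t^4/2 - 33*t^3/2 - 5*sqrt(2)*t^3 - 43*t^2 + sqrt(2)*t^2 + 8*t + 6*sqrt(2)*t + 48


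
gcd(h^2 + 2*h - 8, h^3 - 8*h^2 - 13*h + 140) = h + 4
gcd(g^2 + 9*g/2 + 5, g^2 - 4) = g + 2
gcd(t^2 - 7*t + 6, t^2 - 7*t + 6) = t^2 - 7*t + 6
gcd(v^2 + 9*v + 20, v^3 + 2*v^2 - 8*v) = v + 4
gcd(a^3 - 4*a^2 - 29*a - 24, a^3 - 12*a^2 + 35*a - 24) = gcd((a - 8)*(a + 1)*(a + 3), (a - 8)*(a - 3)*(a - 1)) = a - 8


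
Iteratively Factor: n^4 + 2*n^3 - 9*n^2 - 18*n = (n - 3)*(n^3 + 5*n^2 + 6*n) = (n - 3)*(n + 2)*(n^2 + 3*n) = n*(n - 3)*(n + 2)*(n + 3)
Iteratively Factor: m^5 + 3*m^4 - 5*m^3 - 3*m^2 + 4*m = (m + 4)*(m^4 - m^3 - m^2 + m) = (m - 1)*(m + 4)*(m^3 - m) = (m - 1)*(m + 1)*(m + 4)*(m^2 - m) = (m - 1)^2*(m + 1)*(m + 4)*(m)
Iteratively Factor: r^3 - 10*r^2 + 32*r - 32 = (r - 4)*(r^2 - 6*r + 8) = (r - 4)*(r - 2)*(r - 4)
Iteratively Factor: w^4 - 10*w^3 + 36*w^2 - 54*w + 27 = (w - 3)*(w^3 - 7*w^2 + 15*w - 9) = (w - 3)^2*(w^2 - 4*w + 3) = (w - 3)^3*(w - 1)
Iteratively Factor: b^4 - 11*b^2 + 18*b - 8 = (b - 2)*(b^3 + 2*b^2 - 7*b + 4) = (b - 2)*(b - 1)*(b^2 + 3*b - 4) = (b - 2)*(b - 1)^2*(b + 4)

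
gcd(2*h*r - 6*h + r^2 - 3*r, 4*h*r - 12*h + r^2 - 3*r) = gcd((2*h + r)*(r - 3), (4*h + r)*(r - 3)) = r - 3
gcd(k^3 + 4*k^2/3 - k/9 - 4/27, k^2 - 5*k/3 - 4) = k + 4/3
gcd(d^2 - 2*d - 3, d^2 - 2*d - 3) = d^2 - 2*d - 3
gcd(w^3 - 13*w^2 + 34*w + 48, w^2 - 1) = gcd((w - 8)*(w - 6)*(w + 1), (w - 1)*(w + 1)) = w + 1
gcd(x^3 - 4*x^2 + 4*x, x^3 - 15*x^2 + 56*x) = x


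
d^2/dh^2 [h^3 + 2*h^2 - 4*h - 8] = 6*h + 4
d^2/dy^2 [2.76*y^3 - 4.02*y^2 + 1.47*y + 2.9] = 16.56*y - 8.04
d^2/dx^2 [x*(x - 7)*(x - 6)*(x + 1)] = 12*x^2 - 72*x + 58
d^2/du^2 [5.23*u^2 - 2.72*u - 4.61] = 10.4600000000000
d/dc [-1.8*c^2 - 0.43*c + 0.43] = -3.6*c - 0.43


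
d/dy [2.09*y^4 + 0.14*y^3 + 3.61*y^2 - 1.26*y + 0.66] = 8.36*y^3 + 0.42*y^2 + 7.22*y - 1.26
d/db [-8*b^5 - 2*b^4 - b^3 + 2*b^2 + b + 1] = -40*b^4 - 8*b^3 - 3*b^2 + 4*b + 1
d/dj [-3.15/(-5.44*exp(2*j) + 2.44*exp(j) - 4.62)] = (7.686 - 34.272*exp(j))*exp(j)/(5.44*exp(2*j) - 2.44*exp(j) + 4.62)^2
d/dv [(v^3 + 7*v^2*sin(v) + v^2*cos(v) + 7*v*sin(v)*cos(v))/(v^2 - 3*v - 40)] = (-v*(2*v - 3)*(v^2 + 7*v*sin(v) + v*cos(v) + 7*sin(2*v)/2) + (-v^2 + 3*v + 40)*(v^2*sin(v) - 7*v^2*cos(v) - 3*v^2 - 14*v*sin(v) - 2*v*cos(v) - 7*v*cos(2*v) - 7*sin(2*v)/2))/(-v^2 + 3*v + 40)^2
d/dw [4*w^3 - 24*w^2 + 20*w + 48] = 12*w^2 - 48*w + 20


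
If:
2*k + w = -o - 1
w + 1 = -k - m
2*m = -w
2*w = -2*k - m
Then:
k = -3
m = -2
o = 1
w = 4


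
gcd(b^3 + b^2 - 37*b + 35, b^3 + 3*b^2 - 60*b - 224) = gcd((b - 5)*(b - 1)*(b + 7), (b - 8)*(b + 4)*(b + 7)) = b + 7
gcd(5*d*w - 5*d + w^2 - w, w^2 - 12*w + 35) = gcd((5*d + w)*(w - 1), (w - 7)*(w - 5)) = 1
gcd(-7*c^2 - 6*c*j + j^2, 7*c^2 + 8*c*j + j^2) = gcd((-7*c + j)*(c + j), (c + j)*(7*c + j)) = c + j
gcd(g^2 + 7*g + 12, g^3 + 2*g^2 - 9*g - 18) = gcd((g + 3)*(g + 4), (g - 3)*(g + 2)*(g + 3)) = g + 3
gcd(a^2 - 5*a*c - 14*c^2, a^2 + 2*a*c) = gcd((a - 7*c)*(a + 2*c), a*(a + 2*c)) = a + 2*c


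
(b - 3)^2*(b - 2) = b^3 - 8*b^2 + 21*b - 18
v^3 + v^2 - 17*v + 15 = (v - 3)*(v - 1)*(v + 5)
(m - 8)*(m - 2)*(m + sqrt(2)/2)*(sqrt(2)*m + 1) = sqrt(2)*m^4 - 10*sqrt(2)*m^3 + 2*m^3 - 20*m^2 + 33*sqrt(2)*m^2/2 - 5*sqrt(2)*m + 32*m + 8*sqrt(2)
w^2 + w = w*(w + 1)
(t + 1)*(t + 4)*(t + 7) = t^3 + 12*t^2 + 39*t + 28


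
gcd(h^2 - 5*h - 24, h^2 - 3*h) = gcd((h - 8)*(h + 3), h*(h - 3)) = 1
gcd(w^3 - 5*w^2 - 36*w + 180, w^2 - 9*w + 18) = w - 6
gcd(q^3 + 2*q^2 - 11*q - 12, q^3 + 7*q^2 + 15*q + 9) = q + 1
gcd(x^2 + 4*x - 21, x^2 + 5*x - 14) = x + 7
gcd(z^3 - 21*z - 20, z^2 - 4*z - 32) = z + 4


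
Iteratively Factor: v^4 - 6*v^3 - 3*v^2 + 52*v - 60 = (v - 5)*(v^3 - v^2 - 8*v + 12) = (v - 5)*(v + 3)*(v^2 - 4*v + 4) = (v - 5)*(v - 2)*(v + 3)*(v - 2)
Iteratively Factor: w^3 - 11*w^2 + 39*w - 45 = (w - 5)*(w^2 - 6*w + 9) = (w - 5)*(w - 3)*(w - 3)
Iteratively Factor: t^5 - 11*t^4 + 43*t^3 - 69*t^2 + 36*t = (t - 1)*(t^4 - 10*t^3 + 33*t^2 - 36*t) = t*(t - 1)*(t^3 - 10*t^2 + 33*t - 36) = t*(t - 3)*(t - 1)*(t^2 - 7*t + 12) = t*(t - 4)*(t - 3)*(t - 1)*(t - 3)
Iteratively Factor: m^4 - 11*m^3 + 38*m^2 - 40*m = (m)*(m^3 - 11*m^2 + 38*m - 40) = m*(m - 2)*(m^2 - 9*m + 20) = m*(m - 5)*(m - 2)*(m - 4)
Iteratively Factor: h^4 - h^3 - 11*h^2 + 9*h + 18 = (h - 3)*(h^3 + 2*h^2 - 5*h - 6) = (h - 3)*(h + 3)*(h^2 - h - 2) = (h - 3)*(h + 1)*(h + 3)*(h - 2)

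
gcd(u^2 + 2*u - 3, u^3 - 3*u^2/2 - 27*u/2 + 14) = u - 1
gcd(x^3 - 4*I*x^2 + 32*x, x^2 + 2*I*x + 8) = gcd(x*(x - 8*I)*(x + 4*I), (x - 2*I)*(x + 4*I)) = x + 4*I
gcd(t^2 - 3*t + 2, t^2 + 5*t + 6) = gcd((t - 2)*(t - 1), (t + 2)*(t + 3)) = 1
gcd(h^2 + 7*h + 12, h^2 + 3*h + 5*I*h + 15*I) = h + 3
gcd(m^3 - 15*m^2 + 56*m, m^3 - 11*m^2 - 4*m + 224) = m^2 - 15*m + 56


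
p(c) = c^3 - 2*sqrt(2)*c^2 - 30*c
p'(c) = 3*c^2 - 4*sqrt(2)*c - 30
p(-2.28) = 41.84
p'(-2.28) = -1.51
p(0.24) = -7.35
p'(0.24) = -31.18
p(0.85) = -26.93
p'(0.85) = -32.64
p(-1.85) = 39.49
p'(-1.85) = -9.27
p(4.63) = -100.28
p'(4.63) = 8.12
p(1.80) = -57.33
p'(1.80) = -30.46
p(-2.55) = 41.53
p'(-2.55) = 3.93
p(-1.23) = 30.76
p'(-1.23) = -18.50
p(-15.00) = -3561.40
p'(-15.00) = 729.85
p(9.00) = 229.90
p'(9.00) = 162.09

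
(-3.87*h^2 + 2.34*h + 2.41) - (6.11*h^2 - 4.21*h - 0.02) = -9.98*h^2 + 6.55*h + 2.43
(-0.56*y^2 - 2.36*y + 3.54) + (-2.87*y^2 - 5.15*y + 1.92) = -3.43*y^2 - 7.51*y + 5.46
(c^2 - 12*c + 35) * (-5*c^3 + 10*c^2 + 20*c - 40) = -5*c^5 + 70*c^4 - 275*c^3 + 70*c^2 + 1180*c - 1400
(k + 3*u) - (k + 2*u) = u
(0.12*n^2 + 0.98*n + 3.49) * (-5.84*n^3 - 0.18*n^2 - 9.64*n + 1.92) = -0.7008*n^5 - 5.7448*n^4 - 21.7148*n^3 - 9.845*n^2 - 31.762*n + 6.7008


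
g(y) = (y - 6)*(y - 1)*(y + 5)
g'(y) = (y - 6)*(y - 1) + (y - 6)*(y + 5) + (y - 1)*(y + 5) = 3*y^2 - 4*y - 29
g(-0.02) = 30.58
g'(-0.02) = -28.92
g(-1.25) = 61.17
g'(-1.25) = -19.31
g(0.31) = 20.85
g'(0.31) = -29.95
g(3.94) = -54.14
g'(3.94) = 1.81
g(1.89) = -25.20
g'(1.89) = -25.84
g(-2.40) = 74.26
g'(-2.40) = -2.12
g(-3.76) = 57.61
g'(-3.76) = 28.45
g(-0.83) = 52.12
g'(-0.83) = -23.61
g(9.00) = 336.00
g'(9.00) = 178.00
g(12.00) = 1122.00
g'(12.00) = 355.00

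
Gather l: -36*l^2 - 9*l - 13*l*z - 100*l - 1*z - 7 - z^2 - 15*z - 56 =-36*l^2 + l*(-13*z - 109) - z^2 - 16*z - 63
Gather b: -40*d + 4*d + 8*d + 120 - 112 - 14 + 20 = 14 - 28*d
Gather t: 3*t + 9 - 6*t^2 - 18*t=-6*t^2 - 15*t + 9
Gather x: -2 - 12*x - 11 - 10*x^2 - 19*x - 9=-10*x^2 - 31*x - 22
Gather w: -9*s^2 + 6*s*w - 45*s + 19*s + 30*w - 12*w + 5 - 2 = -9*s^2 - 26*s + w*(6*s + 18) + 3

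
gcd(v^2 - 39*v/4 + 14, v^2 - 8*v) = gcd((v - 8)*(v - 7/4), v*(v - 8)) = v - 8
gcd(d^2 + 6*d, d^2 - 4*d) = d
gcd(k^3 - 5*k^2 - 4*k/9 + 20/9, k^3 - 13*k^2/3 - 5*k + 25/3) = k - 5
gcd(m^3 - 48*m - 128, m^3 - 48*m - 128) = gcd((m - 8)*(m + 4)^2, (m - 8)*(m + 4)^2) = m^3 - 48*m - 128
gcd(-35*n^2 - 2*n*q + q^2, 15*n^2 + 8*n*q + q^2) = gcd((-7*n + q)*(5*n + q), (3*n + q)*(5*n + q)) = 5*n + q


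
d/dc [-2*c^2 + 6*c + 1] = 6 - 4*c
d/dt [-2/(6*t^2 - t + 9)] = 2*(12*t - 1)/(6*t^2 - t + 9)^2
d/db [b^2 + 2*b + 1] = 2*b + 2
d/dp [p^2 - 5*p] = 2*p - 5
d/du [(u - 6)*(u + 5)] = 2*u - 1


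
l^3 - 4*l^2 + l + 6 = (l - 3)*(l - 2)*(l + 1)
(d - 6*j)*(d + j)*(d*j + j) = d^3*j - 5*d^2*j^2 + d^2*j - 6*d*j^3 - 5*d*j^2 - 6*j^3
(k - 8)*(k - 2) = k^2 - 10*k + 16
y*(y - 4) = y^2 - 4*y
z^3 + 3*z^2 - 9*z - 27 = (z - 3)*(z + 3)^2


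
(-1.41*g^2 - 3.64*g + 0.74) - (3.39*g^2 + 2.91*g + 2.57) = -4.8*g^2 - 6.55*g - 1.83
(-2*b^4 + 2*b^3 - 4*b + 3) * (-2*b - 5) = 4*b^5 + 6*b^4 - 10*b^3 + 8*b^2 + 14*b - 15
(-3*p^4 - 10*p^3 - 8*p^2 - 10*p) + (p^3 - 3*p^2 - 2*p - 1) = -3*p^4 - 9*p^3 - 11*p^2 - 12*p - 1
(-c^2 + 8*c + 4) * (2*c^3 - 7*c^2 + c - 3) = -2*c^5 + 23*c^4 - 49*c^3 - 17*c^2 - 20*c - 12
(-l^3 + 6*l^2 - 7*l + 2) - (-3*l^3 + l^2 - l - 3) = 2*l^3 + 5*l^2 - 6*l + 5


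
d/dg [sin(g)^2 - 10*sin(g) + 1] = 2*(sin(g) - 5)*cos(g)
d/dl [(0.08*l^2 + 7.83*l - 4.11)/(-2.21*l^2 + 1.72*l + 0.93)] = (17.4419*l^2 - 18.0174*l + 14.3511)/(4.8841*l^4 - 7.6024*l^3 - 1.1522*l^2 + 3.1992*l + 0.8649)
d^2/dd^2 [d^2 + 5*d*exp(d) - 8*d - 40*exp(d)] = 5*d*exp(d) - 30*exp(d) + 2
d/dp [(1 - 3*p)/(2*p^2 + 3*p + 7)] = 2*(3*p^2 - 2*p - 12)/(4*p^4 + 12*p^3 + 37*p^2 + 42*p + 49)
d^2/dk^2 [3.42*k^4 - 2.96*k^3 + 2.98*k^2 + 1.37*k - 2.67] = 41.04*k^2 - 17.76*k + 5.96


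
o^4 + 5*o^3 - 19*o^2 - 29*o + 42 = (o - 3)*(o - 1)*(o + 2)*(o + 7)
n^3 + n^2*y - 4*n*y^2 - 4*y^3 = (n - 2*y)*(n + y)*(n + 2*y)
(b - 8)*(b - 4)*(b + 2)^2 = b^4 - 8*b^3 - 12*b^2 + 80*b + 128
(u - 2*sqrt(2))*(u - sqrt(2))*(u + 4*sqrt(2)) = u^3 + sqrt(2)*u^2 - 20*u + 16*sqrt(2)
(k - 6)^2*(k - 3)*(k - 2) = k^4 - 17*k^3 + 102*k^2 - 252*k + 216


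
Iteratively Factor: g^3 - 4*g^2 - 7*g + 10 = (g + 2)*(g^2 - 6*g + 5) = (g - 5)*(g + 2)*(g - 1)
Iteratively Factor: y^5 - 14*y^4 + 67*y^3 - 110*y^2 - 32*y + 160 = (y + 1)*(y^4 - 15*y^3 + 82*y^2 - 192*y + 160) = (y - 4)*(y + 1)*(y^3 - 11*y^2 + 38*y - 40) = (y - 5)*(y - 4)*(y + 1)*(y^2 - 6*y + 8) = (y - 5)*(y - 4)^2*(y + 1)*(y - 2)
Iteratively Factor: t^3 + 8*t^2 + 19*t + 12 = (t + 4)*(t^2 + 4*t + 3) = (t + 3)*(t + 4)*(t + 1)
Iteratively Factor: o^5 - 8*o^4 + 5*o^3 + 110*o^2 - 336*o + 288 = (o - 3)*(o^4 - 5*o^3 - 10*o^2 + 80*o - 96) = (o - 3)*(o + 4)*(o^3 - 9*o^2 + 26*o - 24) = (o - 3)*(o - 2)*(o + 4)*(o^2 - 7*o + 12) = (o - 4)*(o - 3)*(o - 2)*(o + 4)*(o - 3)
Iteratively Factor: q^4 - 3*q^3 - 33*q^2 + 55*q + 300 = (q - 5)*(q^3 + 2*q^2 - 23*q - 60) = (q - 5)^2*(q^2 + 7*q + 12) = (q - 5)^2*(q + 4)*(q + 3)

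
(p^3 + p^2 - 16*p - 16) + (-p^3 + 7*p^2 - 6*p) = 8*p^2 - 22*p - 16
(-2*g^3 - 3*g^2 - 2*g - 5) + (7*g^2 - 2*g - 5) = -2*g^3 + 4*g^2 - 4*g - 10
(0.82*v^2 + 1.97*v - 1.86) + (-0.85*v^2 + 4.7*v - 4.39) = -0.03*v^2 + 6.67*v - 6.25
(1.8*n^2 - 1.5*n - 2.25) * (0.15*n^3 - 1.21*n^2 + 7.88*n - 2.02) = 0.27*n^5 - 2.403*n^4 + 15.6615*n^3 - 12.7335*n^2 - 14.7*n + 4.545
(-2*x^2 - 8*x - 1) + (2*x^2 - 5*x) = -13*x - 1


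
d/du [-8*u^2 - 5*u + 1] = -16*u - 5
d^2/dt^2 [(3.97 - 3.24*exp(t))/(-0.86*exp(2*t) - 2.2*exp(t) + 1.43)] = (2.396304*exp(4*t) - 17.874928*exp(3*t) + 1.37359199999999*exp(2*t) - 28.550984*exp(t) - 5.864144)*exp(t)/(0.636056*exp(6*t) + 4.88136*exp(5*t) + 9.314316*exp(4*t) - 5.58536*exp(3*t) - 15.487758*exp(2*t) + 13.49634*exp(t) - 2.924207)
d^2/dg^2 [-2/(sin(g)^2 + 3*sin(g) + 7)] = 2*(4*sin(g)^4 + 9*sin(g)^3 - 25*sin(g)^2 - 39*sin(g) - 4)/(sin(g)^2 + 3*sin(g) + 7)^3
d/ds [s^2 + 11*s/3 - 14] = 2*s + 11/3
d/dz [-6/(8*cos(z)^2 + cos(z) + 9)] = -6*(16*cos(z) + 1)*sin(z)/(8*cos(z)^2 + cos(z) + 9)^2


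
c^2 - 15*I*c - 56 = (c - 8*I)*(c - 7*I)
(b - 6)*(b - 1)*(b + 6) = b^3 - b^2 - 36*b + 36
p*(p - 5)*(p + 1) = p^3 - 4*p^2 - 5*p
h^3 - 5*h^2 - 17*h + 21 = (h - 7)*(h - 1)*(h + 3)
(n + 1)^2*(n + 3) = n^3 + 5*n^2 + 7*n + 3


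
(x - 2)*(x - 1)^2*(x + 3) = x^4 - x^3 - 7*x^2 + 13*x - 6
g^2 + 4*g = g*(g + 4)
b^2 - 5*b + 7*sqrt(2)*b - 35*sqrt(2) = (b - 5)*(b + 7*sqrt(2))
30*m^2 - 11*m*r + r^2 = (-6*m + r)*(-5*m + r)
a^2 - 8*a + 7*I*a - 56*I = (a - 8)*(a + 7*I)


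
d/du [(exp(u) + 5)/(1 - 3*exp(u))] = 16*exp(u)/(3*exp(u) - 1)^2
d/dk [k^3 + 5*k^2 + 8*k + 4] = 3*k^2 + 10*k + 8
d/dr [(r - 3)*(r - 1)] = 2*r - 4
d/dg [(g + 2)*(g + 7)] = 2*g + 9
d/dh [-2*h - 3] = -2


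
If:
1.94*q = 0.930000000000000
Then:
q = 0.48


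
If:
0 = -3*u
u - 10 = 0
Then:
No Solution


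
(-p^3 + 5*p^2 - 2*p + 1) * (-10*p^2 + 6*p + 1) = 10*p^5 - 56*p^4 + 49*p^3 - 17*p^2 + 4*p + 1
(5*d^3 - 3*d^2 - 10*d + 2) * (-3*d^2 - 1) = -15*d^5 + 9*d^4 + 25*d^3 - 3*d^2 + 10*d - 2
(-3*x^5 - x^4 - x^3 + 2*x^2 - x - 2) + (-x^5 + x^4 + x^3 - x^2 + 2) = -4*x^5 + x^2 - x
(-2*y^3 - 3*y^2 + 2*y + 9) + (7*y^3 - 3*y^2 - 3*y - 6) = 5*y^3 - 6*y^2 - y + 3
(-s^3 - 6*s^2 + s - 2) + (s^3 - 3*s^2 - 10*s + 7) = -9*s^2 - 9*s + 5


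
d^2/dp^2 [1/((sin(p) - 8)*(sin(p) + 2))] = (-4*sin(p)^4 + 18*sin(p)^3 - 94*sin(p)^2 + 60*sin(p) + 104)/((sin(p) - 8)^3*(sin(p) + 2)^3)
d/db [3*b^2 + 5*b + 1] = 6*b + 5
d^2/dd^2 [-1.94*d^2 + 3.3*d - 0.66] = -3.88000000000000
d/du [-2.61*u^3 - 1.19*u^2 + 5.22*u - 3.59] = -7.83*u^2 - 2.38*u + 5.22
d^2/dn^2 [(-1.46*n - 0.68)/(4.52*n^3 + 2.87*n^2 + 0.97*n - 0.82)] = (-178.970304*n^5 - 280.350288*n^4 - 152.389012*n^3 - 116.431032*n^2 - 47.096208*n - 6.802816)/(92.345408*n^9 + 175.905744*n^8 + 171.144828*n^7 + 48.880487*n^6 - 27.096225*n^5 - 33.732873*n^4 - 3.666371*n^3 + 3.47475*n^2 + 1.956684*n - 0.551368)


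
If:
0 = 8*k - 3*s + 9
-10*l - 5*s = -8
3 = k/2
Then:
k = 6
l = -87/10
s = 19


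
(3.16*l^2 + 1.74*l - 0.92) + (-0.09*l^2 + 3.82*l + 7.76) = 3.07*l^2 + 5.56*l + 6.84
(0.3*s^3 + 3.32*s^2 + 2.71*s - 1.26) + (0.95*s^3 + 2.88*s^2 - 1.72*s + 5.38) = 1.25*s^3 + 6.2*s^2 + 0.99*s + 4.12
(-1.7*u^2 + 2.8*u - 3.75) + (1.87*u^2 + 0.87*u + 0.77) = 0.17*u^2 + 3.67*u - 2.98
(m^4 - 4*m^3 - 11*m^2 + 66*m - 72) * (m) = m^5 - 4*m^4 - 11*m^3 + 66*m^2 - 72*m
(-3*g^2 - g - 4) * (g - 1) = -3*g^3 + 2*g^2 - 3*g + 4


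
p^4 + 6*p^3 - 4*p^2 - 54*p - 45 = (p - 3)*(p + 1)*(p + 3)*(p + 5)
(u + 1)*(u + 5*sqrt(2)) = u^2 + u + 5*sqrt(2)*u + 5*sqrt(2)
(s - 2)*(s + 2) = s^2 - 4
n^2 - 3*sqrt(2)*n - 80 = (n - 8*sqrt(2))*(n + 5*sqrt(2))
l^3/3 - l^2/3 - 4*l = l*(l/3 + 1)*(l - 4)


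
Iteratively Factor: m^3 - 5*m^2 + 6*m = (m - 2)*(m^2 - 3*m) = m*(m - 2)*(m - 3)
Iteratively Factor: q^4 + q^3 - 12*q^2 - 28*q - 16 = (q - 4)*(q^3 + 5*q^2 + 8*q + 4) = (q - 4)*(q + 2)*(q^2 + 3*q + 2) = (q - 4)*(q + 2)^2*(q + 1)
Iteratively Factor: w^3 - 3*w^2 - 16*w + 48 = (w - 3)*(w^2 - 16) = (w - 4)*(w - 3)*(w + 4)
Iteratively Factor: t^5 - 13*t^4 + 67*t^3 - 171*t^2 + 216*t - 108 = (t - 3)*(t^4 - 10*t^3 + 37*t^2 - 60*t + 36) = (t - 3)*(t - 2)*(t^3 - 8*t^2 + 21*t - 18) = (t - 3)*(t - 2)^2*(t^2 - 6*t + 9) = (t - 3)^2*(t - 2)^2*(t - 3)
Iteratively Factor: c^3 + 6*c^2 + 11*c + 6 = (c + 1)*(c^2 + 5*c + 6) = (c + 1)*(c + 2)*(c + 3)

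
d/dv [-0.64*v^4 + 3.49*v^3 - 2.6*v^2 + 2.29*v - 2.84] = -2.56*v^3 + 10.47*v^2 - 5.2*v + 2.29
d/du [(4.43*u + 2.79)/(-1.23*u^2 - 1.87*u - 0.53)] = (5.4489*u^2 + 6.8634*u + 2.8694)/(1.5129*u^4 + 4.6002*u^3 + 4.8007*u^2 + 1.9822*u + 0.2809)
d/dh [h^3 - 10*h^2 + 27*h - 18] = 3*h^2 - 20*h + 27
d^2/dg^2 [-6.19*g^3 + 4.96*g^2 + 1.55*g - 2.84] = 9.92 - 37.14*g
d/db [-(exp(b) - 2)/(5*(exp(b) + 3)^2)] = (exp(b) - 7)*exp(b)/(5*(exp(b) + 3)^3)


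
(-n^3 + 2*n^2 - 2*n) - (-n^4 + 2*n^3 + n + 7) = n^4 - 3*n^3 + 2*n^2 - 3*n - 7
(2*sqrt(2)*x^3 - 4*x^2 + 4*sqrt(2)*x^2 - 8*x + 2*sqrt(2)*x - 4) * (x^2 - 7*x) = 2*sqrt(2)*x^5 - 10*sqrt(2)*x^4 - 4*x^4 - 26*sqrt(2)*x^3 + 20*x^3 - 14*sqrt(2)*x^2 + 52*x^2 + 28*x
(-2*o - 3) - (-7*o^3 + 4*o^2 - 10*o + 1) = 7*o^3 - 4*o^2 + 8*o - 4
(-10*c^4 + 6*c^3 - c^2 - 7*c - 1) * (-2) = 20*c^4 - 12*c^3 + 2*c^2 + 14*c + 2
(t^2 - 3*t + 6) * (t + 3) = t^3 - 3*t + 18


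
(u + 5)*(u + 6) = u^2 + 11*u + 30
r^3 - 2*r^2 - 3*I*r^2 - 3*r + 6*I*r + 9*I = (r - 3)*(r + 1)*(r - 3*I)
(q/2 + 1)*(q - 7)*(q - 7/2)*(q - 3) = q^4/2 - 23*q^3/4 + 29*q^2/2 + 77*q/4 - 147/2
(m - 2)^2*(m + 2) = m^3 - 2*m^2 - 4*m + 8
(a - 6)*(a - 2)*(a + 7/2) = a^3 - 9*a^2/2 - 16*a + 42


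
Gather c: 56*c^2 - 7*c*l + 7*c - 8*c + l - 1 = 56*c^2 + c*(-7*l - 1) + l - 1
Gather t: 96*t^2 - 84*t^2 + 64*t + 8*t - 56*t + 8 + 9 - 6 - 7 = 12*t^2 + 16*t + 4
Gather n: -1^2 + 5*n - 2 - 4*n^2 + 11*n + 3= -4*n^2 + 16*n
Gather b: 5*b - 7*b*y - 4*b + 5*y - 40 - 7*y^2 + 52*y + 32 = b*(1 - 7*y) - 7*y^2 + 57*y - 8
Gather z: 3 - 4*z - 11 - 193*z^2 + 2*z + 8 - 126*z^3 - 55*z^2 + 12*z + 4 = -126*z^3 - 248*z^2 + 10*z + 4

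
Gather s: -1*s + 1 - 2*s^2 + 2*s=-2*s^2 + s + 1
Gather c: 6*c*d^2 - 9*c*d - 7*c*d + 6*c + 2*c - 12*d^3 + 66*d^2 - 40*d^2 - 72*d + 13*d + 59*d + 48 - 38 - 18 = c*(6*d^2 - 16*d + 8) - 12*d^3 + 26*d^2 - 8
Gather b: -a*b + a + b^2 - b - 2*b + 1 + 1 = a + b^2 + b*(-a - 3) + 2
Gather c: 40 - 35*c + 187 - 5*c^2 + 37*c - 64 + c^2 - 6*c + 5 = -4*c^2 - 4*c + 168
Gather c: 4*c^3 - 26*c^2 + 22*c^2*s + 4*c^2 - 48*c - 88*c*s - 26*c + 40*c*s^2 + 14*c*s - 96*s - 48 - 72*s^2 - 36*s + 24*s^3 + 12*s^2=4*c^3 + c^2*(22*s - 22) + c*(40*s^2 - 74*s - 74) + 24*s^3 - 60*s^2 - 132*s - 48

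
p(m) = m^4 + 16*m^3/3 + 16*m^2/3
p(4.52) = 1018.87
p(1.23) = 20.28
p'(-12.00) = -4736.00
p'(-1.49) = 6.40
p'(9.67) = 5216.21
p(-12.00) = 12288.00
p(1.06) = 13.61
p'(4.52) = 744.48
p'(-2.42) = 11.20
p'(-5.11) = -170.44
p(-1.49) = -0.87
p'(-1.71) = 8.54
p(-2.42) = -10.06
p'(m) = 4*m^3 + 16*m^2 + 32*m/3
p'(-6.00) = -352.00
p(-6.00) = 336.00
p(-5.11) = 109.46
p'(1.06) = 34.05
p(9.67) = 14065.19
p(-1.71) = -2.52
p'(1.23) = 44.77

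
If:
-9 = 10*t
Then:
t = -9/10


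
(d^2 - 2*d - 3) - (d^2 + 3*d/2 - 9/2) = 3/2 - 7*d/2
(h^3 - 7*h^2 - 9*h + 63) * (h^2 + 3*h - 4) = h^5 - 4*h^4 - 34*h^3 + 64*h^2 + 225*h - 252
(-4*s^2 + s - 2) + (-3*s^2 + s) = -7*s^2 + 2*s - 2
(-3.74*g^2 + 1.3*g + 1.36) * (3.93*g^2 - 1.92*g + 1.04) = -14.6982*g^4 + 12.2898*g^3 - 1.0408*g^2 - 1.2592*g + 1.4144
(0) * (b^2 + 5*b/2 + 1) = 0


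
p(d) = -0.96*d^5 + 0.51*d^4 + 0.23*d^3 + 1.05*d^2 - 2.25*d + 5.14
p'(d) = -4.8*d^4 + 2.04*d^3 + 0.69*d^2 + 2.1*d - 2.25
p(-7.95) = 32497.50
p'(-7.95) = -20174.22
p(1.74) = -5.02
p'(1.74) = -29.76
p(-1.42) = 17.41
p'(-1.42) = -29.20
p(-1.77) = 32.82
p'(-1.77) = -62.23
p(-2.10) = 61.49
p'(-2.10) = -115.86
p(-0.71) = 7.49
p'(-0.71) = -5.34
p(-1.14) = 11.44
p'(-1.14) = -14.88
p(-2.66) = 167.60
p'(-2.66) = -281.66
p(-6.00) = 8132.68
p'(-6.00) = -6651.45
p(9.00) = -53103.32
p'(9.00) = -29933.10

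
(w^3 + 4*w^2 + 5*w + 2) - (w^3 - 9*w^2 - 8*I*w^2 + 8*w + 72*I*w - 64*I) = 13*w^2 + 8*I*w^2 - 3*w - 72*I*w + 2 + 64*I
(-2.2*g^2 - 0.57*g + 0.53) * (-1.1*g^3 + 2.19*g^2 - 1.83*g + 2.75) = 2.42*g^5 - 4.191*g^4 + 2.1947*g^3 - 3.8462*g^2 - 2.5374*g + 1.4575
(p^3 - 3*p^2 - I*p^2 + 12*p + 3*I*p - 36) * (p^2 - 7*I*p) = p^5 - 3*p^4 - 8*I*p^4 + 5*p^3 + 24*I*p^3 - 15*p^2 - 84*I*p^2 + 252*I*p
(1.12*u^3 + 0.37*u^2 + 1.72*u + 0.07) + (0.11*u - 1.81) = 1.12*u^3 + 0.37*u^2 + 1.83*u - 1.74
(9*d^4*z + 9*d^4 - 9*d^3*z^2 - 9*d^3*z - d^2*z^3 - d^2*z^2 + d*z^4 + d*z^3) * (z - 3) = 9*d^4*z^2 - 18*d^4*z - 27*d^4 - 9*d^3*z^3 + 18*d^3*z^2 + 27*d^3*z - d^2*z^4 + 2*d^2*z^3 + 3*d^2*z^2 + d*z^5 - 2*d*z^4 - 3*d*z^3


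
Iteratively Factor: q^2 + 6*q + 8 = (q + 2)*(q + 4)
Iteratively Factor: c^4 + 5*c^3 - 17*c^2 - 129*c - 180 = (c + 3)*(c^3 + 2*c^2 - 23*c - 60) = (c + 3)*(c + 4)*(c^2 - 2*c - 15) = (c - 5)*(c + 3)*(c + 4)*(c + 3)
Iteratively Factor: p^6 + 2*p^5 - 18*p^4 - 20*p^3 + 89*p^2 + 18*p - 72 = (p - 1)*(p^5 + 3*p^4 - 15*p^3 - 35*p^2 + 54*p + 72) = (p - 1)*(p + 3)*(p^4 - 15*p^2 + 10*p + 24) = (p - 2)*(p - 1)*(p + 3)*(p^3 + 2*p^2 - 11*p - 12) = (p - 2)*(p - 1)*(p + 3)*(p + 4)*(p^2 - 2*p - 3) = (p - 2)*(p - 1)*(p + 1)*(p + 3)*(p + 4)*(p - 3)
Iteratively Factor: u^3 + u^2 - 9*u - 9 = (u + 3)*(u^2 - 2*u - 3) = (u + 1)*(u + 3)*(u - 3)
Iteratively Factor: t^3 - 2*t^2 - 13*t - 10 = (t + 1)*(t^2 - 3*t - 10) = (t + 1)*(t + 2)*(t - 5)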